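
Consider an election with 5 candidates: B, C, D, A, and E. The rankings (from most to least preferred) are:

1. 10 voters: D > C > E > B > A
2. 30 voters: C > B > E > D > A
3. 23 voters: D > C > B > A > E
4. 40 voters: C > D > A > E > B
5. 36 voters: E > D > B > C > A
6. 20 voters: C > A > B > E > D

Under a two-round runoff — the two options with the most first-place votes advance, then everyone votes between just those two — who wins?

C

Round 1 first-place votes: B 0, C 90, D 33, A 0, E 36.
C and E advance.
Runoff: C is preferred to E by 123 voters; E by 36.
C wins the runoff.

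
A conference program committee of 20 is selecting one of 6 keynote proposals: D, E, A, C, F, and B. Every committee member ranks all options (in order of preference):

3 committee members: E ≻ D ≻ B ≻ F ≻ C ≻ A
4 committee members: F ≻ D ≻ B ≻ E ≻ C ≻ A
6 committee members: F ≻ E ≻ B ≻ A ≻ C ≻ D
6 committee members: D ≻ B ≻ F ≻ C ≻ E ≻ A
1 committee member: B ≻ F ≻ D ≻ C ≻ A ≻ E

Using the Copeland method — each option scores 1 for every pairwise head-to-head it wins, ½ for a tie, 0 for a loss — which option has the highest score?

F

D: beats E, A, C, and B; loses to F → score 4.
E: beats A and C; loses to D, F, and B → score 2.
A: loses to D, E, C, F, and B → score 0.
C: beats A; loses to D, E, F, and B → score 1.
F: beats D, E, A, and C; ties B → score 4.5.
B: beats E, A, and C; ties F; loses to D → score 3.5.
F has the best pairwise record.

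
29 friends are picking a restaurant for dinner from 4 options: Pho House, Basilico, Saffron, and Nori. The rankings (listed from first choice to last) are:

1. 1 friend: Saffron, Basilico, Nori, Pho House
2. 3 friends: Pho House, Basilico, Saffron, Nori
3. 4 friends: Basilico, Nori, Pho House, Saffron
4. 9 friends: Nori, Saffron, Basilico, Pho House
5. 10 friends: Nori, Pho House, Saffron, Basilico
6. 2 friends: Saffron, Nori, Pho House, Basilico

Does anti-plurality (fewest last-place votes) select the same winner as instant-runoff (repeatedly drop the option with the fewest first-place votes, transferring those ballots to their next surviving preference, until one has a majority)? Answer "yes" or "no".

yes

Anti-plurality — last-place votes: Pho House 10, Basilico 12, Saffron 4, Nori 3. Winner: Nori.
Instant-runoff — R1 Pho House 3, Basilico 4, Saffron 3, Nori 19 (Nori winner). Winner: Nori.
The two methods agree.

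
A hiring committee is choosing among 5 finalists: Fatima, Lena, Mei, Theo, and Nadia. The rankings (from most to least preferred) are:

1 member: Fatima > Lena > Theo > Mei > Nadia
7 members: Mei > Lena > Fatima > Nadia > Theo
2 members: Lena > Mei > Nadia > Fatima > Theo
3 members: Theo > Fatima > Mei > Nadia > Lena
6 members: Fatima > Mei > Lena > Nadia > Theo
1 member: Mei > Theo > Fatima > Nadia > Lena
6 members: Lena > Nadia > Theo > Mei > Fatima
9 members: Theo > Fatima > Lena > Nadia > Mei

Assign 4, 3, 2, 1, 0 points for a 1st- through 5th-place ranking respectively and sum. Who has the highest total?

Lena

Fatima: 1·4 + 7·2 + 2·1 + 3·3 + 6·4 + 1·2 + 6·0 + 9·3 = 82
Lena: 1·3 + 7·3 + 2·4 + 3·0 + 6·2 + 1·0 + 6·4 + 9·2 = 86
Mei: 1·1 + 7·4 + 2·3 + 3·2 + 6·3 + 1·4 + 6·1 + 9·0 = 69
Theo: 1·2 + 7·0 + 2·0 + 3·4 + 6·0 + 1·3 + 6·2 + 9·4 = 65
Nadia: 1·0 + 7·1 + 2·2 + 3·1 + 6·1 + 1·1 + 6·3 + 9·1 = 48
Lena has the highest Borda score (86).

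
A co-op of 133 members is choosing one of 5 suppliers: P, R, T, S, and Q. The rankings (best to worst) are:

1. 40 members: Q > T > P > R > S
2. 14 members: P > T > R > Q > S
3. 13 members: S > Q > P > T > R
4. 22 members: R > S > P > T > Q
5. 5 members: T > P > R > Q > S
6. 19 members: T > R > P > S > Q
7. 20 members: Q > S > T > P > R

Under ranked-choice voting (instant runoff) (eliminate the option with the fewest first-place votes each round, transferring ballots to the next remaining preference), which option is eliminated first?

S

Round 1: P 14, R 22, T 24, S 13, Q 60. Eliminate S.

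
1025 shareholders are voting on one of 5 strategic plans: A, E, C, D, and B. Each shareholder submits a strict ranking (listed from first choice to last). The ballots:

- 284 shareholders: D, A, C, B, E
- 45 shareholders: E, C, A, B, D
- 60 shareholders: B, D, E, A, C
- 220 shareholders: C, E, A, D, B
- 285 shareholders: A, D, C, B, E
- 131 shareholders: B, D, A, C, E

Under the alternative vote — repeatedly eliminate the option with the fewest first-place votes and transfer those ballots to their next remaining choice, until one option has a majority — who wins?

A

Round 1: A 285, E 45, C 220, D 284, B 191. Eliminate E.
Round 2: A 285, C 265, D 284, B 191. Eliminate B.
Round 3: A 285, C 265, D 475. Eliminate C.
Round 4: A 550, D 475. A has a majority.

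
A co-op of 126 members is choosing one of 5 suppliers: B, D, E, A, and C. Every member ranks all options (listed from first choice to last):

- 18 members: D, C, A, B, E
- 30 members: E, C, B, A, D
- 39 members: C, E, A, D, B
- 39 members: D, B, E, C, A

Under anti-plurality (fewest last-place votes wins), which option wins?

Last-place votes: B 39, D 30, E 18, A 39, C 0.
C is ranked last by the fewest voters, so C wins.

C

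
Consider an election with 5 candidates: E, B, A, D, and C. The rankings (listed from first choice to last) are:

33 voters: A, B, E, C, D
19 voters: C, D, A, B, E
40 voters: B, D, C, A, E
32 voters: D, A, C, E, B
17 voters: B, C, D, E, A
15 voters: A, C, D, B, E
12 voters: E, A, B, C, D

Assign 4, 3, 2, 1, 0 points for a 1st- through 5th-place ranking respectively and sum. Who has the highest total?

E: 33·2 + 19·0 + 40·0 + 32·1 + 17·1 + 15·0 + 12·4 = 163
B: 33·3 + 19·1 + 40·4 + 32·0 + 17·4 + 15·1 + 12·2 = 385
A: 33·4 + 19·2 + 40·1 + 32·3 + 17·0 + 15·4 + 12·3 = 402
D: 33·0 + 19·3 + 40·3 + 32·4 + 17·2 + 15·2 + 12·0 = 369
C: 33·1 + 19·4 + 40·2 + 32·2 + 17·3 + 15·3 + 12·1 = 361
A has the highest Borda score (402).

A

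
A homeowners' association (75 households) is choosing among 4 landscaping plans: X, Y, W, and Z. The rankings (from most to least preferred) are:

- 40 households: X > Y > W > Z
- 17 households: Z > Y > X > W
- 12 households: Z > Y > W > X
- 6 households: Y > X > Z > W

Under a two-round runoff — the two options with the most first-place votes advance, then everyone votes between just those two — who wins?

X

Round 1 first-place votes: X 40, Y 6, W 0, Z 29.
X and Z advance.
Runoff: X is preferred to Z by 46 voters; Z by 29.
X wins the runoff.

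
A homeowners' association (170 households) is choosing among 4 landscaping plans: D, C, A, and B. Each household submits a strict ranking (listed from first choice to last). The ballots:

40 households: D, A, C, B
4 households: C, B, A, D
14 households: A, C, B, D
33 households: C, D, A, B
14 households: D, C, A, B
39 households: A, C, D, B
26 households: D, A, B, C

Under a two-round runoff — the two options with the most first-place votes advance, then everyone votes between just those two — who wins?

Round 1 first-place votes: D 80, C 37, A 53, B 0.
D and A advance.
Runoff: D is preferred to A by 113 voters; A by 57.
D wins the runoff.

D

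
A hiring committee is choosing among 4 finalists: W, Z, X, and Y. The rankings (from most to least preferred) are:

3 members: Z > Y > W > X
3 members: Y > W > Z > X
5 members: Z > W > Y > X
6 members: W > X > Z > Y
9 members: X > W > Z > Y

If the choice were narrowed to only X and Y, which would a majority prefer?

Voters preferring X to Y: 15; preferring Y to X: 11.
X wins the head-to-head.

X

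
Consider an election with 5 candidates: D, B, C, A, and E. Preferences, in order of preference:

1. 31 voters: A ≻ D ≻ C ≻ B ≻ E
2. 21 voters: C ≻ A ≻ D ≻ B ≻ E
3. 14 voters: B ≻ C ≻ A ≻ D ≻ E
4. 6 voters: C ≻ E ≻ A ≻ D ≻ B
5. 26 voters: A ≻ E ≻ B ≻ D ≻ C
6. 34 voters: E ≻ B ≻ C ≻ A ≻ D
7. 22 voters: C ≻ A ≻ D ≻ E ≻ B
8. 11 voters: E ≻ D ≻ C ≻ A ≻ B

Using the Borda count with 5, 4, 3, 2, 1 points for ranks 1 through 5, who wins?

A

D: 31·4 + 21·3 + 14·2 + 6·2 + 26·2 + 34·1 + 22·3 + 11·4 = 423
B: 31·2 + 21·2 + 14·5 + 6·1 + 26·3 + 34·4 + 22·1 + 11·1 = 427
C: 31·3 + 21·5 + 14·4 + 6·5 + 26·1 + 34·3 + 22·5 + 11·3 = 555
A: 31·5 + 21·4 + 14·3 + 6·3 + 26·5 + 34·2 + 22·4 + 11·2 = 607
E: 31·1 + 21·1 + 14·1 + 6·4 + 26·4 + 34·5 + 22·2 + 11·5 = 463
A has the highest Borda score (607).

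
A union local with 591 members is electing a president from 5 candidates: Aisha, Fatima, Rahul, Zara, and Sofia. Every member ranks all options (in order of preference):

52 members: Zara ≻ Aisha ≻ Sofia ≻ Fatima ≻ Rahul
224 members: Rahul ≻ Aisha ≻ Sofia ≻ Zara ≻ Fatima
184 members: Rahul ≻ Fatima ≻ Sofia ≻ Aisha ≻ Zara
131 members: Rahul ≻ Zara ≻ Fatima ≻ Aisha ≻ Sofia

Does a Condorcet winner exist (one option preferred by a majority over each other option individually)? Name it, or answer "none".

Rahul

Rahul vs Aisha: 539–52 for Rahul.
Rahul vs Fatima: 539–52 for Rahul.
Rahul vs Zara: 539–52 for Rahul.
Rahul vs Sofia: 539–52 for Rahul.
Rahul beats every other option head-to-head.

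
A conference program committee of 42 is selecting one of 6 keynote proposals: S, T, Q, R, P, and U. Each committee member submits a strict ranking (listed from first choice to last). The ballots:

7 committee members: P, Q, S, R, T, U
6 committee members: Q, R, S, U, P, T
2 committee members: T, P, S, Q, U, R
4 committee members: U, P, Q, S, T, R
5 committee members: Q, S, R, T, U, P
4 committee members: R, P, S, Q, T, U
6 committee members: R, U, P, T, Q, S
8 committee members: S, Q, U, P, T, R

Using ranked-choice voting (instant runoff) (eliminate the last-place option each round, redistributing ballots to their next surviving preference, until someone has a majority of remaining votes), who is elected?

Round 1: S 8, T 2, Q 11, R 10, P 7, U 4. Eliminate T.
Round 2: S 8, Q 11, R 10, P 9, U 4. Eliminate U.
Round 3: S 8, Q 11, R 10, P 13. Eliminate S.
Round 4: Q 19, R 10, P 13. Eliminate R.
Round 5: Q 19, P 23. P has a majority.

P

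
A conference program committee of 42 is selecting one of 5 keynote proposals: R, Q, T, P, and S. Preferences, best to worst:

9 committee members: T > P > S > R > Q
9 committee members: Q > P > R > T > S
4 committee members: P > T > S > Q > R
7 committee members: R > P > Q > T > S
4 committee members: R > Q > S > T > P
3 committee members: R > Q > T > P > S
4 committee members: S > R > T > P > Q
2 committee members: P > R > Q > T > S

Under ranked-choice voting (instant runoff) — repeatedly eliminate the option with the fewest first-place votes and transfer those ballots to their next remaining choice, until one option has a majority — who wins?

R

Round 1: R 14, Q 9, T 9, P 6, S 4. Eliminate S.
Round 2: R 18, Q 9, T 9, P 6. Eliminate P.
Round 3: R 20, Q 9, T 13. Eliminate Q.
Round 4: R 29, T 13. R has a majority.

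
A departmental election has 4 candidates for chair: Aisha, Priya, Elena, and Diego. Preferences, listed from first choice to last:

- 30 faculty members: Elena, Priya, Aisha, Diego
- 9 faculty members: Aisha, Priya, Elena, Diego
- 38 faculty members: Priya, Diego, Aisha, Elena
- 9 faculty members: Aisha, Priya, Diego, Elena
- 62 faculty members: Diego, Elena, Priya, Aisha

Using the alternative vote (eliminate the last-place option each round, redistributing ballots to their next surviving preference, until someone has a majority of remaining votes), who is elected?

Priya

Round 1: Aisha 18, Priya 38, Elena 30, Diego 62. Eliminate Aisha.
Round 2: Priya 56, Elena 30, Diego 62. Eliminate Elena.
Round 3: Priya 86, Diego 62. Priya has a majority.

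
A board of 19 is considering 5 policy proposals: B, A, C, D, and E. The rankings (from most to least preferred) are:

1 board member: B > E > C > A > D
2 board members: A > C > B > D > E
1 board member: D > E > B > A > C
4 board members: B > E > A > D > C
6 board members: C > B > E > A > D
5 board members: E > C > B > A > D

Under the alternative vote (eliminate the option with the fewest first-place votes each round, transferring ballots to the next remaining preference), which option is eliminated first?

Round 1: B 5, A 2, C 6, D 1, E 5. Eliminate D.

D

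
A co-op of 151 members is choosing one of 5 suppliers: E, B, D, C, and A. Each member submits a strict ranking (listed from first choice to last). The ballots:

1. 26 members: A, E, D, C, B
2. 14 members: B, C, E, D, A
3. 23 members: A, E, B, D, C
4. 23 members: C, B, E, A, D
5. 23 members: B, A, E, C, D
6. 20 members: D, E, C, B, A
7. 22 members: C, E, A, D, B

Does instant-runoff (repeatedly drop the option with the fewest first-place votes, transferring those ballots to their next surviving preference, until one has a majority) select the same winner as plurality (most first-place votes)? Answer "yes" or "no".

Instant-runoff — R1 E 0, B 37, D 20, C 45, A 49 (E out); R2 B 37, D 20, C 45, A 49 (D out); R3 B 37, C 65, A 49 (B out); R4 C 79, A 72 (C winner). Winner: C.
Plurality — first-place votes: E 0, B 37, D 20, C 45, A 49. Winner: A.
The two methods disagree.

no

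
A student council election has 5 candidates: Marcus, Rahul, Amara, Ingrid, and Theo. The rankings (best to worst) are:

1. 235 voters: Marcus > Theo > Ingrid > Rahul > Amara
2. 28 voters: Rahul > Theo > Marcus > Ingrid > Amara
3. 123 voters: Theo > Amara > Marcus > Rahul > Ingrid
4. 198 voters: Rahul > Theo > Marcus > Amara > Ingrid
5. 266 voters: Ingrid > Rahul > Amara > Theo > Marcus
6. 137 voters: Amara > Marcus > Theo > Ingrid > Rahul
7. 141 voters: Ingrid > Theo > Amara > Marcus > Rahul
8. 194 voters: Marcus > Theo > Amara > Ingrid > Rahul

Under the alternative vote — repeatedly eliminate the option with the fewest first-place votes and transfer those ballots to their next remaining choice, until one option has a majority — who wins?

Marcus

Round 1: Marcus 429, Rahul 226, Amara 137, Ingrid 407, Theo 123. Eliminate Theo.
Round 2: Marcus 429, Rahul 226, Amara 260, Ingrid 407. Eliminate Rahul.
Round 3: Marcus 655, Amara 260, Ingrid 407. Eliminate Amara.
Round 4: Marcus 915, Ingrid 407. Marcus has a majority.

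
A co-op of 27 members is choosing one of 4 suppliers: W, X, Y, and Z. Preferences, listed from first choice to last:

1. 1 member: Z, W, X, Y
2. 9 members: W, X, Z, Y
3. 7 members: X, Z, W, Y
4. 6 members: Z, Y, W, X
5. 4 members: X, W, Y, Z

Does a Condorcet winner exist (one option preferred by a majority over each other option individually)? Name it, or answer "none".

none

Checking pairwise contests:
Z beats W 14–13.
W beats X 16–11.
W beats Y 21–6.
X beats Z 20–7.
Every option loses at least one head-to-head, so there is no Condorcet winner.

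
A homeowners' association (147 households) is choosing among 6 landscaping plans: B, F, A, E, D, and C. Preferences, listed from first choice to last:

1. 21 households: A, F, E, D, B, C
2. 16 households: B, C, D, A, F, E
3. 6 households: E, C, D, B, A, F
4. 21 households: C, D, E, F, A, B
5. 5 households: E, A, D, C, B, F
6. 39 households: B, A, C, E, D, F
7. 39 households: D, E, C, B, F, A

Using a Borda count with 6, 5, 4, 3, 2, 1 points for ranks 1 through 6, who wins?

D

B: 21·2 + 16·6 + 6·3 + 21·1 + 5·2 + 39·6 + 39·3 = 538
F: 21·5 + 16·2 + 6·1 + 21·3 + 5·1 + 39·1 + 39·2 = 328
A: 21·6 + 16·3 + 6·2 + 21·2 + 5·5 + 39·5 + 39·1 = 487
E: 21·4 + 16·1 + 6·6 + 21·4 + 5·6 + 39·3 + 39·5 = 562
D: 21·3 + 16·4 + 6·4 + 21·5 + 5·4 + 39·2 + 39·6 = 588
C: 21·1 + 16·5 + 6·5 + 21·6 + 5·3 + 39·4 + 39·4 = 584
D has the highest Borda score (588).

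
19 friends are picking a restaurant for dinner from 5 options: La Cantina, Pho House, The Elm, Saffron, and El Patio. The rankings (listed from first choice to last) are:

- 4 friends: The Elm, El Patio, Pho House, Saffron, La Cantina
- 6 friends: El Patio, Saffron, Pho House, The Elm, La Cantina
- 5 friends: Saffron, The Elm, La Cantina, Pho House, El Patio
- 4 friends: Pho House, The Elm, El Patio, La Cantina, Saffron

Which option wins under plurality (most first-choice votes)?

First-place votes: La Cantina 0, Pho House 4, The Elm 4, Saffron 5, El Patio 6.
El Patio has the most first-place votes.

El Patio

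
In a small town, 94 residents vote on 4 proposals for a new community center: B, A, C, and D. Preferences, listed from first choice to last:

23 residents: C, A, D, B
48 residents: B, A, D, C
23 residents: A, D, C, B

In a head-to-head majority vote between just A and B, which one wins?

Voters preferring A to B: 46; preferring B to A: 48.
B wins the head-to-head.

B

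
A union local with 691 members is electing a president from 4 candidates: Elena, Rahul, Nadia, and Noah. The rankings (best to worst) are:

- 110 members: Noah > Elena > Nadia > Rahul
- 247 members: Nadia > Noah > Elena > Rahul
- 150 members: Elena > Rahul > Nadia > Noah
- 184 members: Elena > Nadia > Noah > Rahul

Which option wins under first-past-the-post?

Elena

First-place votes: Elena 334, Rahul 0, Nadia 247, Noah 110.
Elena has the most first-place votes.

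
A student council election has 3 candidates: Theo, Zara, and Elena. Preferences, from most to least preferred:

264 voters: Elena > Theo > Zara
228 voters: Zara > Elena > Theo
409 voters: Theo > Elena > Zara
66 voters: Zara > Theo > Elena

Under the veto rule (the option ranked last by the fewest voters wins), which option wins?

Elena

Last-place votes: Theo 228, Zara 673, Elena 66.
Elena is ranked last by the fewest voters, so Elena wins.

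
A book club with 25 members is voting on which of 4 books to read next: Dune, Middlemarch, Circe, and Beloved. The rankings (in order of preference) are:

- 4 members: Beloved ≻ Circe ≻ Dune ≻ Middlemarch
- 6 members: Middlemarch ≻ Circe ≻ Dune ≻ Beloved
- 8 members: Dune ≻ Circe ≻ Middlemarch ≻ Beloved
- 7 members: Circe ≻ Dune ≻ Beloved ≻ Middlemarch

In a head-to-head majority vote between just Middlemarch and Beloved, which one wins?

Middlemarch

Voters preferring Middlemarch to Beloved: 14; preferring Beloved to Middlemarch: 11.
Middlemarch wins the head-to-head.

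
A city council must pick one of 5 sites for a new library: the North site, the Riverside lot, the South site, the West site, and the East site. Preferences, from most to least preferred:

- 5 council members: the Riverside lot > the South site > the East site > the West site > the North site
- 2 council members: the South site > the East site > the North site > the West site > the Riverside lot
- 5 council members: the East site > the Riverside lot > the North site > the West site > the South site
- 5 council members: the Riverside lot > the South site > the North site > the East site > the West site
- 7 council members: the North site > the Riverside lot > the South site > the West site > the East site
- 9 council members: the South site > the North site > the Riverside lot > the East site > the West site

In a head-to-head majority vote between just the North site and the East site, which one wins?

the North site

Voters preferring the North site to the East site: 21; preferring the East site to the North site: 12.
the North site wins the head-to-head.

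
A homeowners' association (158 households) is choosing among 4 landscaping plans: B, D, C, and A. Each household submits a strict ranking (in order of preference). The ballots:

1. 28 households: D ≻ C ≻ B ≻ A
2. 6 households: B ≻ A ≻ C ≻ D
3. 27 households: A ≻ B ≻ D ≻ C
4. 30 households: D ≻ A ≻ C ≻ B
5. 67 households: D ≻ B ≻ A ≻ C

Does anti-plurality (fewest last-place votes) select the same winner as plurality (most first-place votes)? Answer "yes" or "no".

yes

Anti-plurality — last-place votes: B 30, D 6, C 94, A 28. Winner: D.
Plurality — first-place votes: B 6, D 125, C 0, A 27. Winner: D.
The two methods agree.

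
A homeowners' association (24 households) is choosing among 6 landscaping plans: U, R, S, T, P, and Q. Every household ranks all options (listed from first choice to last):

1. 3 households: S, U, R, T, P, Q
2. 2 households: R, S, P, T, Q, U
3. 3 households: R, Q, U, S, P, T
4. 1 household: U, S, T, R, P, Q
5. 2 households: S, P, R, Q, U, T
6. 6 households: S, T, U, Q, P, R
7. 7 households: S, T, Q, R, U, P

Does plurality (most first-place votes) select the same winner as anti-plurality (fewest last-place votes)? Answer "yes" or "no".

Plurality — first-place votes: U 1, R 5, S 18, T 0, P 0, Q 0. Winner: S.
Anti-plurality — last-place votes: U 2, R 6, S 0, T 5, P 7, Q 4. Winner: S.
The two methods agree.

yes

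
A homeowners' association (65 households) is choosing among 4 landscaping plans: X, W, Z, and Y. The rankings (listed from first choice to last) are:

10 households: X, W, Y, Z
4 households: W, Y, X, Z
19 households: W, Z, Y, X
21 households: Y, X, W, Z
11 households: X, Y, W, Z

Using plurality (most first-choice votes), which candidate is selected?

First-place votes: X 21, W 23, Z 0, Y 21.
W has the most first-place votes.

W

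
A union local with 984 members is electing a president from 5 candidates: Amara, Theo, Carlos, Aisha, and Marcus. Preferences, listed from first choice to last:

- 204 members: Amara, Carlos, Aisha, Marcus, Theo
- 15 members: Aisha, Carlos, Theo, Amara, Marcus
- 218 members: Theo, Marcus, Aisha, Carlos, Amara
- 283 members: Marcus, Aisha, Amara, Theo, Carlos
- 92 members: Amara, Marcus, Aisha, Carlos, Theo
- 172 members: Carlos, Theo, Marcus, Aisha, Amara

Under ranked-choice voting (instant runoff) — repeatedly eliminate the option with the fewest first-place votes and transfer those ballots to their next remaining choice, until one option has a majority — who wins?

Round 1: Amara 296, Theo 218, Carlos 172, Aisha 15, Marcus 283. Eliminate Aisha.
Round 2: Amara 296, Theo 218, Carlos 187, Marcus 283. Eliminate Carlos.
Round 3: Amara 296, Theo 405, Marcus 283. Eliminate Marcus.
Round 4: Amara 579, Theo 405. Amara has a majority.

Amara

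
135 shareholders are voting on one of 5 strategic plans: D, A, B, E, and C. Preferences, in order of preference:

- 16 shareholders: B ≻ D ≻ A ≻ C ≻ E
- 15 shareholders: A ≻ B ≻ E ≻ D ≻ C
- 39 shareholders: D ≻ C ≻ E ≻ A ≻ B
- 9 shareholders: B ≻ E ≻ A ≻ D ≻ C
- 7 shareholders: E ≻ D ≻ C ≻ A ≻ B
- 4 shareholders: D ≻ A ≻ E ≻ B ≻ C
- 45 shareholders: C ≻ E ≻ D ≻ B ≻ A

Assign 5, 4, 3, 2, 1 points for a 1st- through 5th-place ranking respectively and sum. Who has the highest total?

D: 16·4 + 15·2 + 39·5 + 9·2 + 7·4 + 4·5 + 45·3 = 490
A: 16·3 + 15·5 + 39·2 + 9·3 + 7·2 + 4·4 + 45·1 = 303
B: 16·5 + 15·4 + 39·1 + 9·5 + 7·1 + 4·2 + 45·2 = 329
E: 16·1 + 15·3 + 39·3 + 9·4 + 7·5 + 4·3 + 45·4 = 441
C: 16·2 + 15·1 + 39·4 + 9·1 + 7·3 + 4·1 + 45·5 = 462
D has the highest Borda score (490).

D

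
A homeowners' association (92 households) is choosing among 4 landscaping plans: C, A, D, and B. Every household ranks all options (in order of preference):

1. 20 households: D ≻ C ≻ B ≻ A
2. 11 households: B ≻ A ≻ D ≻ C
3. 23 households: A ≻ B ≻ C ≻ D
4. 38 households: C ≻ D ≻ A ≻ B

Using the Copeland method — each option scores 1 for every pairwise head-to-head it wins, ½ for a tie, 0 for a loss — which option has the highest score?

C

C: beats A, D, and B → score 3.
A: beats B; loses to C and D → score 1.
D: beats A and B; loses to C → score 2.
B: loses to C, A, and D → score 0.
C has the best pairwise record.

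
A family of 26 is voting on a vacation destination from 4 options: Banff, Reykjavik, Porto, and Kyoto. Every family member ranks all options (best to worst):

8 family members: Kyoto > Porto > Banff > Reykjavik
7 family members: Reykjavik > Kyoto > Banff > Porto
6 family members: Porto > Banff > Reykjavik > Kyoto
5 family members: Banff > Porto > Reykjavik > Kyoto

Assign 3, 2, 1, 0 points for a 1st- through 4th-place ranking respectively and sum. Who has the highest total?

Porto

Banff: 8·1 + 7·1 + 6·2 + 5·3 = 42
Reykjavik: 8·0 + 7·3 + 6·1 + 5·1 = 32
Porto: 8·2 + 7·0 + 6·3 + 5·2 = 44
Kyoto: 8·3 + 7·2 + 6·0 + 5·0 = 38
Porto has the highest Borda score (44).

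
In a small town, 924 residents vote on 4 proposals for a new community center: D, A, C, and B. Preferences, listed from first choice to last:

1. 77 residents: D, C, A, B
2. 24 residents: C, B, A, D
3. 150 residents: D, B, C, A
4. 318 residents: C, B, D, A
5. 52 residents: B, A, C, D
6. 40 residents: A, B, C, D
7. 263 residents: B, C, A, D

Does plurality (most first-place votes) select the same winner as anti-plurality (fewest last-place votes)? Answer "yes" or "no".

yes

Plurality — first-place votes: D 227, A 40, C 342, B 315. Winner: C.
Anti-plurality — last-place votes: D 379, A 468, C 0, B 77. Winner: C.
The two methods agree.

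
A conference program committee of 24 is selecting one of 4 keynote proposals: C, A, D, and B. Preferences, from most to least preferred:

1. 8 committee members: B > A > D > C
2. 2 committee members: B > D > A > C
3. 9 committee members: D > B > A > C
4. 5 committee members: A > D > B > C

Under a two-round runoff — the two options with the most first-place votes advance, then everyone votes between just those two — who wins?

D

Round 1 first-place votes: C 0, A 5, D 9, B 10.
B and D advance.
Runoff: B is preferred to D by 10 voters; D by 14.
D wins the runoff.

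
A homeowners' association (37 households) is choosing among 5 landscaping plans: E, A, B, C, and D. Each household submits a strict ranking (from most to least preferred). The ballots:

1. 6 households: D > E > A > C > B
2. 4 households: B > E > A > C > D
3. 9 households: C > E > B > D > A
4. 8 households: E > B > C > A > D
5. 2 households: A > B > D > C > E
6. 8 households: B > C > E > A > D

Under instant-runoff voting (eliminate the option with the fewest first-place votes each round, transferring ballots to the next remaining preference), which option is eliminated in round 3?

Round 1: E 8, A 2, B 12, C 9, D 6. Eliminate A.
Round 2: E 8, B 14, C 9, D 6. Eliminate D.
Round 3: E 14, B 14, C 9. Eliminate C.

C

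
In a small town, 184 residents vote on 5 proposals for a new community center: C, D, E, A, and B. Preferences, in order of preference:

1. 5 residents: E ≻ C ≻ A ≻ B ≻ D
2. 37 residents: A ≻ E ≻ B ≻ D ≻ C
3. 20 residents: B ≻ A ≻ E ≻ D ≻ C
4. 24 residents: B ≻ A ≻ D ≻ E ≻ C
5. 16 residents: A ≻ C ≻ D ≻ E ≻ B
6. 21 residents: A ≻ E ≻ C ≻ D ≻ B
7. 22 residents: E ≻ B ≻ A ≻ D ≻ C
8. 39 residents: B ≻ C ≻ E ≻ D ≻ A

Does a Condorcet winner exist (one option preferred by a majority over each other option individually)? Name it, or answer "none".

none

Checking pairwise contests:
D beats C 103–81.
E beats D 144–40.
A beats E 118–66.
B beats A 105–79.
E beats B 101–83.
Every option loses at least one head-to-head, so there is no Condorcet winner.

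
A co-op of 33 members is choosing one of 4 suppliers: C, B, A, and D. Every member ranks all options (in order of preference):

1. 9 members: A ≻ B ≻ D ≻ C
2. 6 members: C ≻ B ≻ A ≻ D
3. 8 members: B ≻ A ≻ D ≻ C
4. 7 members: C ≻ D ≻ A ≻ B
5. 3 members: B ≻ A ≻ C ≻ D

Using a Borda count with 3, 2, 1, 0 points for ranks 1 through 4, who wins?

B

C: 9·0 + 6·3 + 8·0 + 7·3 + 3·1 = 42
B: 9·2 + 6·2 + 8·3 + 7·0 + 3·3 = 63
A: 9·3 + 6·1 + 8·2 + 7·1 + 3·2 = 62
D: 9·1 + 6·0 + 8·1 + 7·2 + 3·0 = 31
B has the highest Borda score (63).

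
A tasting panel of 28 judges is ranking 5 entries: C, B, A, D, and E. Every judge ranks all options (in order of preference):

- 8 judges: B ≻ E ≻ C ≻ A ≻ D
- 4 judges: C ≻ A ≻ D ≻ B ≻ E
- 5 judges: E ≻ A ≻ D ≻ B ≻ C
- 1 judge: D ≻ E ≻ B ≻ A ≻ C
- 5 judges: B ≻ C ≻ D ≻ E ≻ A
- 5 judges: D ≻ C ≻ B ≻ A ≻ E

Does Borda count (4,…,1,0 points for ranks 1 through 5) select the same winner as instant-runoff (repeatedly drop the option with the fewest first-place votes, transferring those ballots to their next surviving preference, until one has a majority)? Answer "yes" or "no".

no

Borda — scores: C 62, B 73, A 41, D 52, E 52. Winner: B.
Instant-runoff — R1 C 4, B 13, A 0, D 6, E 5 (A out); R2 C 4, B 13, D 6, E 5 (C out); R3 B 13, D 10, E 5 (E out); R4 B 13, D 15 (D winner). Winner: D.
The two methods disagree.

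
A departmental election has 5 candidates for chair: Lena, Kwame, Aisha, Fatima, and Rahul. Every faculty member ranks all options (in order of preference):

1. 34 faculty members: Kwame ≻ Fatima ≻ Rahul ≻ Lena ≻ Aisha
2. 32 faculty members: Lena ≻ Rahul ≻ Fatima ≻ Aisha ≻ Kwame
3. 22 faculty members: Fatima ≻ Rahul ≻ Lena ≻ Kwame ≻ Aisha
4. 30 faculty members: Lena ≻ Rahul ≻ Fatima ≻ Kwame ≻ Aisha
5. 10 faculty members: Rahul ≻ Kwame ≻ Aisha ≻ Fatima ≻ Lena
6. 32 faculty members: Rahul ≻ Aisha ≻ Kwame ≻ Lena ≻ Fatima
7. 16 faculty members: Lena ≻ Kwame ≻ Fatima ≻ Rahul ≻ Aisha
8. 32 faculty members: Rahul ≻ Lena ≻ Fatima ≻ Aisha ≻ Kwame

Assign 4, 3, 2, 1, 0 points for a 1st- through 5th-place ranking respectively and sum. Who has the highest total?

Rahul

Lena: 34·1 + 32·4 + 22·2 + 30·4 + 10·0 + 32·1 + 16·4 + 32·3 = 518
Kwame: 34·4 + 32·0 + 22·1 + 30·1 + 10·3 + 32·2 + 16·3 + 32·0 = 330
Aisha: 34·0 + 32·1 + 22·0 + 30·0 + 10·2 + 32·3 + 16·0 + 32·1 = 180
Fatima: 34·3 + 32·2 + 22·4 + 30·2 + 10·1 + 32·0 + 16·2 + 32·2 = 420
Rahul: 34·2 + 32·3 + 22·3 + 30·3 + 10·4 + 32·4 + 16·1 + 32·4 = 632
Rahul has the highest Borda score (632).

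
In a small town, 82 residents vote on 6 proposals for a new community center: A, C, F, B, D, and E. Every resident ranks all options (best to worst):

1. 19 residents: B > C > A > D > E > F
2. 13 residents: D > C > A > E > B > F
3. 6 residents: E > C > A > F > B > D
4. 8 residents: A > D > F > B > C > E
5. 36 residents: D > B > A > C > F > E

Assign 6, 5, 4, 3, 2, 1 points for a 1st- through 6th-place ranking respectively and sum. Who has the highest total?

A: 19·4 + 13·4 + 6·4 + 8·6 + 36·4 = 344
C: 19·5 + 13·5 + 6·5 + 8·2 + 36·3 = 314
F: 19·1 + 13·1 + 6·3 + 8·4 + 36·2 = 154
B: 19·6 + 13·2 + 6·2 + 8·3 + 36·5 = 356
D: 19·3 + 13·6 + 6·1 + 8·5 + 36·6 = 397
E: 19·2 + 13·3 + 6·6 + 8·1 + 36·1 = 157
D has the highest Borda score (397).

D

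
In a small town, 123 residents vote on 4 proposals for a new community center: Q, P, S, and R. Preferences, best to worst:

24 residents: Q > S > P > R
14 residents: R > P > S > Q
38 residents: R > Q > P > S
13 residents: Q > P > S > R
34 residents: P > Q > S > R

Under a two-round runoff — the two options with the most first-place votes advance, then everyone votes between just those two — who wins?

Q

Round 1 first-place votes: Q 37, P 34, S 0, R 52.
R and Q advance.
Runoff: R is preferred to Q by 52 voters; Q by 71.
Q wins the runoff.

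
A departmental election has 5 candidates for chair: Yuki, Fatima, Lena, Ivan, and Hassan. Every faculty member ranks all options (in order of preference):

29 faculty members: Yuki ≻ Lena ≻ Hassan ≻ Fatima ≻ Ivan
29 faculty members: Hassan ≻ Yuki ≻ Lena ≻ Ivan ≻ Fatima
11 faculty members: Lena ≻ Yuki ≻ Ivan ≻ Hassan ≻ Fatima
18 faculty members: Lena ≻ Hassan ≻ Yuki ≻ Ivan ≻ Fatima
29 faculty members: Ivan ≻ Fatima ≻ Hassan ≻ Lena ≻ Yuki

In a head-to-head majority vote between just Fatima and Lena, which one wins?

Voters preferring Fatima to Lena: 29; preferring Lena to Fatima: 87.
Lena wins the head-to-head.

Lena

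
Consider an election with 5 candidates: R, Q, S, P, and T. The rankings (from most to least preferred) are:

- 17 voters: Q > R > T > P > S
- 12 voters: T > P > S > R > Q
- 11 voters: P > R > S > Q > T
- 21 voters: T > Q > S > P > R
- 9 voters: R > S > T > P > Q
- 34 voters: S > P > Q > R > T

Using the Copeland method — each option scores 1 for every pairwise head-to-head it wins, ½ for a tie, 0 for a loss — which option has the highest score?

R: beats T; loses to Q, S, and P → score 1.
Q: beats R and T; loses to S and P → score 2.
S: beats R, Q, P, and T → score 4.
P: beats R and Q; loses to S and T → score 2.
T: beats P; loses to R, Q, and S → score 1.
S has the best pairwise record.

S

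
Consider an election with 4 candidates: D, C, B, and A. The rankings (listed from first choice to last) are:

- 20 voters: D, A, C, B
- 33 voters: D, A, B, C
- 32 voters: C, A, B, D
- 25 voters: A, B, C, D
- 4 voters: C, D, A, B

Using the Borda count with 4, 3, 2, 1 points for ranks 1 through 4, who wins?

D: 20·4 + 33·4 + 32·1 + 25·1 + 4·3 = 281
C: 20·2 + 33·1 + 32·4 + 25·2 + 4·4 = 267
B: 20·1 + 33·2 + 32·2 + 25·3 + 4·1 = 229
A: 20·3 + 33·3 + 32·3 + 25·4 + 4·2 = 363
A has the highest Borda score (363).

A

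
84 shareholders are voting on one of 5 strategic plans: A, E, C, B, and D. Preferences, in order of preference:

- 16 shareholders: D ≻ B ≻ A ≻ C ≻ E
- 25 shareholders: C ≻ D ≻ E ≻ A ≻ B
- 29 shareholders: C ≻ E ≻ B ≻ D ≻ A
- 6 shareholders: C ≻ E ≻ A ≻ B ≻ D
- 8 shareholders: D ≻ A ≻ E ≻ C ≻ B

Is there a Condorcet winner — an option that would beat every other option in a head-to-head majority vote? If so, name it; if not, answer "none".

C

C vs A: 60–24 for C.
C vs E: 76–8 for C.
C vs B: 68–16 for C.
C vs D: 60–24 for C.
C beats every other option head-to-head.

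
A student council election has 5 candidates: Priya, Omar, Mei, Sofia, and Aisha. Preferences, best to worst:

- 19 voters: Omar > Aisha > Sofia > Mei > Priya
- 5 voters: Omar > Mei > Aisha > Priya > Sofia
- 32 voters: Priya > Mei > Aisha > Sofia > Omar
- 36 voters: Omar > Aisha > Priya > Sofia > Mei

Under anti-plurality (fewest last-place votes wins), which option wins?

Last-place votes: Priya 19, Omar 32, Mei 36, Sofia 5, Aisha 0.
Aisha is ranked last by the fewest voters, so Aisha wins.

Aisha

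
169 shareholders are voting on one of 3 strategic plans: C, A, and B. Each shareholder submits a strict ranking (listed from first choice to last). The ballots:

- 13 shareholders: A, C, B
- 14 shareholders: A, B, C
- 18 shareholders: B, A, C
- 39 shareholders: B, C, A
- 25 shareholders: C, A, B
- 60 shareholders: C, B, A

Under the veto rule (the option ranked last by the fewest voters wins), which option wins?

C

Last-place votes: C 32, A 99, B 38.
C is ranked last by the fewest voters, so C wins.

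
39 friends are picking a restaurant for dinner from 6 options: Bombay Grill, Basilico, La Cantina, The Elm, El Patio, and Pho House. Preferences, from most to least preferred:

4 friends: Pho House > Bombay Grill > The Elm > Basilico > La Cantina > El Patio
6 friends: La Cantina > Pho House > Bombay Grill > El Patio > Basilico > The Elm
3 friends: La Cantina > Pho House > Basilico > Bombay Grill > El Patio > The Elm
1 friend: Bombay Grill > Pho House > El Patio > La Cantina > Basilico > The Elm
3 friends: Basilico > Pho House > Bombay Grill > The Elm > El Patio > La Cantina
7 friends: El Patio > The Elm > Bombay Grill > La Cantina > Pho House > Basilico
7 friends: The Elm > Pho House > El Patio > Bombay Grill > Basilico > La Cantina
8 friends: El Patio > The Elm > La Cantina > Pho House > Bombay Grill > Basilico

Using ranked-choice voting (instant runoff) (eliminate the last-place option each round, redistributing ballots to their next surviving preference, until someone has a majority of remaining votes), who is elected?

Pho House

Round 1: Bombay Grill 1, Basilico 3, La Cantina 9, The Elm 7, El Patio 15, Pho House 4. Eliminate Bombay Grill.
Round 2: Basilico 3, La Cantina 9, The Elm 7, El Patio 15, Pho House 5. Eliminate Basilico.
Round 3: La Cantina 9, The Elm 7, El Patio 15, Pho House 8. Eliminate The Elm.
Round 4: La Cantina 9, El Patio 15, Pho House 15. Eliminate La Cantina.
Round 5: El Patio 15, Pho House 24. Pho House has a majority.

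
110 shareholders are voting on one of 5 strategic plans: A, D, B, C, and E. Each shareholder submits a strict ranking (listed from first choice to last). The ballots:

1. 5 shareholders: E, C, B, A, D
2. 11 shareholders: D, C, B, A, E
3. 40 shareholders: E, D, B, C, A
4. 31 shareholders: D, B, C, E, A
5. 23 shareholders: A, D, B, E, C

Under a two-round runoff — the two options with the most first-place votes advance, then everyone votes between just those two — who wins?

D

Round 1 first-place votes: A 23, D 42, B 0, C 0, E 45.
E and D advance.
Runoff: E is preferred to D by 45 voters; D by 65.
D wins the runoff.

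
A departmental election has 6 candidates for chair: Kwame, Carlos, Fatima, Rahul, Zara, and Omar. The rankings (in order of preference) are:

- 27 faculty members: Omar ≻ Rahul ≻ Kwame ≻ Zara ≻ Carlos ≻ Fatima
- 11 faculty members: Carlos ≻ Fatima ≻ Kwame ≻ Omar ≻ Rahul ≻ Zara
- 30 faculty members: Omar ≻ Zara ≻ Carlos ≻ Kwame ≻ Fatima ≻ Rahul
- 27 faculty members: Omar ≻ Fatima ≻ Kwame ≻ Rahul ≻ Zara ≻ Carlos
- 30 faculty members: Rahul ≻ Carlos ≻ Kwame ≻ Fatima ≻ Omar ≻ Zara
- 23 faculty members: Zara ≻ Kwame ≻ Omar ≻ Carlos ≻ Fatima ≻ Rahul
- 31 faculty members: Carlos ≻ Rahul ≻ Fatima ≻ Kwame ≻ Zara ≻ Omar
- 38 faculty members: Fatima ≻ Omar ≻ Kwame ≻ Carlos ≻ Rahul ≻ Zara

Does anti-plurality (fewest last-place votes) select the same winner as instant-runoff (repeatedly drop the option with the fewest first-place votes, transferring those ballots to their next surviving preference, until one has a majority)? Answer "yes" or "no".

no

Anti-plurality — last-place votes: Kwame 0, Carlos 27, Fatima 27, Rahul 53, Zara 79, Omar 31. Winner: Kwame.
Instant-runoff — R1 Kwame 0, Carlos 42, Fatima 38, Rahul 30, Zara 23, Omar 84 (Kwame out); R2 Carlos 42, Fatima 38, Rahul 30, Zara 23, Omar 84 (Zara out); R3 Carlos 42, Fatima 38, Rahul 30, Omar 107 (Rahul out); R4 Carlos 72, Fatima 38, Omar 107 (Fatima out); R5 Carlos 72, Omar 145 (Omar winner). Winner: Omar.
The two methods disagree.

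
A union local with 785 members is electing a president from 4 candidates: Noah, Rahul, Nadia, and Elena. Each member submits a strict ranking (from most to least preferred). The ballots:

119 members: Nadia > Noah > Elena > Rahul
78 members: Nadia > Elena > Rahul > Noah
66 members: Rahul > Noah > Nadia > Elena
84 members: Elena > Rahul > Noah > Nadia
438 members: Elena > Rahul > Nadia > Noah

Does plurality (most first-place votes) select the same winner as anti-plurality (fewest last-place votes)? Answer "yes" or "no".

Plurality — first-place votes: Noah 0, Rahul 66, Nadia 197, Elena 522. Winner: Elena.
Anti-plurality — last-place votes: Noah 516, Rahul 119, Nadia 84, Elena 66. Winner: Elena.
The two methods agree.

yes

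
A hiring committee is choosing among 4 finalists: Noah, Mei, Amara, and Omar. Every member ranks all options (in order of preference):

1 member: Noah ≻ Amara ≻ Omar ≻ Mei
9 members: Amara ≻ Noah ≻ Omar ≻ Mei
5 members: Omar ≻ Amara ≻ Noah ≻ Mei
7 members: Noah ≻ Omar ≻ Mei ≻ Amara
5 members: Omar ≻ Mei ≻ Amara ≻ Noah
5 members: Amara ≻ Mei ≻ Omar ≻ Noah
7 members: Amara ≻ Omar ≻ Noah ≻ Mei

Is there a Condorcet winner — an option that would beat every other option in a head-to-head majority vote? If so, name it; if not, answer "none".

Amara

Amara vs Noah: 31–8 for Amara.
Amara vs Mei: 27–12 for Amara.
Amara vs Omar: 22–17 for Amara.
Amara beats every other option head-to-head.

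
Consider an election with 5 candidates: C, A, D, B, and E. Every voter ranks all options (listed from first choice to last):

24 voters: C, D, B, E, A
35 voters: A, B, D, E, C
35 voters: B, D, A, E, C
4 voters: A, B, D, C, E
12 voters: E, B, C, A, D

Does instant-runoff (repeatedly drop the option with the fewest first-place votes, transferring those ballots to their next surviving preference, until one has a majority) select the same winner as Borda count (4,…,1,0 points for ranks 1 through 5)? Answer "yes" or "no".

yes

Instant-runoff — R1 C 24, A 39, D 0, B 35, E 12 (D out); R2 C 24, A 39, B 35, E 12 (E out); R3 C 24, A 39, B 47 (C out); R4 A 39, B 71 (B winner). Winner: B.
Borda — scores: C 124, A 238, D 255, B 341, E 142. Winner: B.
The two methods agree.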